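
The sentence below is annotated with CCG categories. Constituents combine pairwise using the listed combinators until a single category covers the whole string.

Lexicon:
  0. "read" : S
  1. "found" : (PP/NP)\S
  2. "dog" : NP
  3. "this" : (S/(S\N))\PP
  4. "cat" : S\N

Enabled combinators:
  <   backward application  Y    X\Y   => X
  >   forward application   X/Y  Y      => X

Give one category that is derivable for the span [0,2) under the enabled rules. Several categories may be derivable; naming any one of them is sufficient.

[0,5] S   >
  [0,4] S/(S\N)   <
    [0,3] PP   >
      [0,2] PP/NP   <
        [0,1] "read" : S
        [1,2] "found" : (PP/NP)\S
      [2,3] "dog" : NP
    [3,4] "this" : (S/(S\N))\PP
  [4,5] "cat" : S\N

PP/NP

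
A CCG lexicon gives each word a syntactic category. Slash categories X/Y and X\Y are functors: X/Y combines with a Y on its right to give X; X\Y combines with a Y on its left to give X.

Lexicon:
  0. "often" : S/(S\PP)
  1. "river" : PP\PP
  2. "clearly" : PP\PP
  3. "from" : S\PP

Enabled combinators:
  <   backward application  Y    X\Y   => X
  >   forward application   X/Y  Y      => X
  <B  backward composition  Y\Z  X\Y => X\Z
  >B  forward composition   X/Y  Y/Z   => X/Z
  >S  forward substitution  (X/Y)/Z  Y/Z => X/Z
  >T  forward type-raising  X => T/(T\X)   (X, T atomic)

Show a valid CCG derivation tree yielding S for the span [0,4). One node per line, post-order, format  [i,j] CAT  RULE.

[0,1] S/(S\PP)  lex  "often"
[1,2] PP\PP  lex  "river"
[2,3] PP\PP  lex  "clearly"
[3,4] S\PP  lex  "from"
[2,4] S\PP  <B  k=3
[1,4] S\PP  <B  k=2
[0,4] S  >  k=1

[0,4] S   >
  [0,1] "often" : S/(S\PP)
  [1,4] S\PP   <B
    [1,2] "river" : PP\PP
    [2,4] S\PP   <B
      [2,3] "clearly" : PP\PP
      [3,4] "from" : S\PP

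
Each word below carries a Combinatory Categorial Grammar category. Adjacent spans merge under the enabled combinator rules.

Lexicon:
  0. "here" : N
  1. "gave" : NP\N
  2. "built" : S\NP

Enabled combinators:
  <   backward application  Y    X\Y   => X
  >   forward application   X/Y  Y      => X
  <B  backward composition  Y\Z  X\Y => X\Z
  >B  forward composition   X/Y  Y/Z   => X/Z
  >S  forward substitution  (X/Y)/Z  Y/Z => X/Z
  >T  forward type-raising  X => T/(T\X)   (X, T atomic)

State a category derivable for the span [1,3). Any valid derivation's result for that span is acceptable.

S\N

[0,3] S   <
  [0,1] "here" : N
  [1,3] S\N   <B
    [1,2] "gave" : NP\N
    [2,3] "built" : S\NP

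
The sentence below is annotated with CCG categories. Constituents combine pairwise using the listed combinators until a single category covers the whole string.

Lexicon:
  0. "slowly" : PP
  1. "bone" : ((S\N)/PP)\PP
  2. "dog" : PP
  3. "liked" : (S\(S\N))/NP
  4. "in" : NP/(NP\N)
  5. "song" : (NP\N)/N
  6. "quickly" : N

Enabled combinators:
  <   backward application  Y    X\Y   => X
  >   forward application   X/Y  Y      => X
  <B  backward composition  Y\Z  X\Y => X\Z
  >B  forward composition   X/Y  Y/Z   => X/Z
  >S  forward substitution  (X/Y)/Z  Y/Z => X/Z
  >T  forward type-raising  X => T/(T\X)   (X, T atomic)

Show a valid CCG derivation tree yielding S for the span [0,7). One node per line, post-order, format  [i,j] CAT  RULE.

[0,1] PP  lex  "slowly"
[1,2] ((S\N)/PP)\PP  lex  "bone"
[0,2] (S\N)/PP  <  k=1
[2,3] PP  lex  "dog"
[0,3] S\N  >  k=2
[3,4] (S\(S\N))/NP  lex  "liked"
[4,5] NP/(NP\N)  lex  "in"
[5,6] (NP\N)/N  lex  "song"
[6,7] N  lex  "quickly"
[5,7] NP\N  >  k=6
[4,7] NP  >  k=5
[3,7] S\(S\N)  >  k=4
[0,7] S  <  k=3

[0,7] S   <
  [0,3] S\N   >
    [0,2] (S\N)/PP   <
      [0,1] "slowly" : PP
      [1,2] "bone" : ((S\N)/PP)\PP
    [2,3] "dog" : PP
  [3,7] S\(S\N)   >
    [3,4] "liked" : (S\(S\N))/NP
    [4,7] NP   >
      [4,5] "in" : NP/(NP\N)
      [5,7] NP\N   >
        [5,6] "song" : (NP\N)/N
        [6,7] "quickly" : N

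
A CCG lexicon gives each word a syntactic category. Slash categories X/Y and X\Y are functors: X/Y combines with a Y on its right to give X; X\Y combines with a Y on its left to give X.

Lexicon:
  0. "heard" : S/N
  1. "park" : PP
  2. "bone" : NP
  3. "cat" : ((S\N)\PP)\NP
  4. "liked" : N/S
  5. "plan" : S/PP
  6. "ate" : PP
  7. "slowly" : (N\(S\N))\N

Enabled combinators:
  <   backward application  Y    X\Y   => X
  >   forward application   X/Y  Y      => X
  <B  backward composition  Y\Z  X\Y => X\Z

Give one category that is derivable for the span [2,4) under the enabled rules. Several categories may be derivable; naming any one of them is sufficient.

(S\N)\PP

[0,8] S   >
  [0,1] "heard" : S/N
  [1,8] N   <
    [1,4] S\N   <
      [1,2] "park" : PP
      [2,4] (S\N)\PP   <
        [2,3] "bone" : NP
        [3,4] "cat" : ((S\N)\PP)\NP
    [4,8] N\(S\N)   <
      [4,7] N   >
        [4,5] "liked" : N/S
        [5,7] S   >
          [5,6] "plan" : S/PP
          [6,7] "ate" : PP
      [7,8] "slowly" : (N\(S\N))\N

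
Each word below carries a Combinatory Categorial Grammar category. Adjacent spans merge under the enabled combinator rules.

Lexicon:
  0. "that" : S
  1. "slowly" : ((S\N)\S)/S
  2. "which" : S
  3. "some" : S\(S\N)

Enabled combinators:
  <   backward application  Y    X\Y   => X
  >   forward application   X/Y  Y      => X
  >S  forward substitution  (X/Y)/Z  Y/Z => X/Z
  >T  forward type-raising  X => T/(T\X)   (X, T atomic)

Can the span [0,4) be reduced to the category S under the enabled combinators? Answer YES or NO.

[0,4] S   <
  [0,3] S\N   <
    [0,1] "that" : S
    [1,3] (S\N)\S   >
      [1,2] "slowly" : ((S\N)\S)/S
      [2,3] "which" : S
  [3,4] "some" : S\(S\N)

YES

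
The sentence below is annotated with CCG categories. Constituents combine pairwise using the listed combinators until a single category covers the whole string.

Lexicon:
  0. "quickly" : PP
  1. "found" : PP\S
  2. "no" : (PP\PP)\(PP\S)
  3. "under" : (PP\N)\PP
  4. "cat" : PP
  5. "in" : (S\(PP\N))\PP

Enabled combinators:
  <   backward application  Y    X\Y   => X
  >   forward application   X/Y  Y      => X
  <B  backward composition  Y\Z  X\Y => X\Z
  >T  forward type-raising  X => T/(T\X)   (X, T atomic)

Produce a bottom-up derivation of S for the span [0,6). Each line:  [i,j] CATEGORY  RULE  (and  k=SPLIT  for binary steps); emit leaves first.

[0,1] PP  lex  "quickly"
[1,2] PP\S  lex  "found"
[2,3] (PP\PP)\(PP\S)  lex  "no"
[1,3] PP\PP  <  k=2
[3,4] (PP\N)\PP  lex  "under"
[4,5] PP  lex  "cat"
[5,6] (S\(PP\N))\PP  lex  "in"
[4,6] S\(PP\N)  <  k=5
[3,6] S\PP  <B  k=4
[1,6] S\PP  <B  k=3
[0,6] S  <  k=1

[0,6] S   <
  [0,1] "quickly" : PP
  [1,6] S\PP   <B
    [1,3] PP\PP   <
      [1,2] "found" : PP\S
      [2,3] "no" : (PP\PP)\(PP\S)
    [3,6] S\PP   <B
      [3,4] "under" : (PP\N)\PP
      [4,6] S\(PP\N)   <
        [4,5] "cat" : PP
        [5,6] "in" : (S\(PP\N))\PP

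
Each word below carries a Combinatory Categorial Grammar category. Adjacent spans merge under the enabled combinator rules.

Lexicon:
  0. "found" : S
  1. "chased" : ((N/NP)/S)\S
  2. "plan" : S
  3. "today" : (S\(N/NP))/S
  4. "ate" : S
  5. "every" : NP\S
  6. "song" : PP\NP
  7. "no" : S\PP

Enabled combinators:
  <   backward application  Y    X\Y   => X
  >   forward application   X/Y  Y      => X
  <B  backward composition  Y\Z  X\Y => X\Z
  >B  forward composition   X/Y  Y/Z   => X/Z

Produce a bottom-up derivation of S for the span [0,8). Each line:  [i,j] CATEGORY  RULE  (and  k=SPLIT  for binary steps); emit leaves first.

[0,1] S  lex  "found"
[1,2] ((N/NP)/S)\S  lex  "chased"
[0,2] (N/NP)/S  <  k=1
[2,3] S  lex  "plan"
[0,3] N/NP  >  k=2
[3,4] (S\(N/NP))/S  lex  "today"
[4,5] S  lex  "ate"
[5,6] NP\S  lex  "every"
[4,6] NP  <  k=5
[6,7] PP\NP  lex  "song"
[4,7] PP  <  k=6
[7,8] S\PP  lex  "no"
[4,8] S  <  k=7
[3,8] S\(N/NP)  >  k=4
[0,8] S  <  k=3

[0,8] S   <
  [0,3] N/NP   >
    [0,2] (N/NP)/S   <
      [0,1] "found" : S
      [1,2] "chased" : ((N/NP)/S)\S
    [2,3] "plan" : S
  [3,8] S\(N/NP)   >
    [3,4] "today" : (S\(N/NP))/S
    [4,8] S   <
      [4,7] PP   <
        [4,6] NP   <
          [4,5] "ate" : S
          [5,6] "every" : NP\S
        [6,7] "song" : PP\NP
      [7,8] "no" : S\PP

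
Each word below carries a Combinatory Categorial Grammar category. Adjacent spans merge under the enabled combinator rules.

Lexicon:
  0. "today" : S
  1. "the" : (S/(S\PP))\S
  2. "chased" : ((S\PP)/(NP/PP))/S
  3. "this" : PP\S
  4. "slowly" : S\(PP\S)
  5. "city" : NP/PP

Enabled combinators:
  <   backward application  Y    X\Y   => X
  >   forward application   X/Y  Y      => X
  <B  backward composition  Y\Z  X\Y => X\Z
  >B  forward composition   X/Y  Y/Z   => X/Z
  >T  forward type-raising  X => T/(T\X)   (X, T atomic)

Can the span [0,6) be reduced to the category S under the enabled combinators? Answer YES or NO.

YES

[0,6] S   >
  [0,2] S/(S\PP)   <
    [0,1] "today" : S
    [1,2] "the" : (S/(S\PP))\S
  [2,6] S\PP   >
    [2,5] (S\PP)/(NP/PP)   >
      [2,3] "chased" : ((S\PP)/(NP/PP))/S
      [3,5] S   <
        [3,4] "this" : PP\S
        [4,5] "slowly" : S\(PP\S)
    [5,6] "city" : NP/PP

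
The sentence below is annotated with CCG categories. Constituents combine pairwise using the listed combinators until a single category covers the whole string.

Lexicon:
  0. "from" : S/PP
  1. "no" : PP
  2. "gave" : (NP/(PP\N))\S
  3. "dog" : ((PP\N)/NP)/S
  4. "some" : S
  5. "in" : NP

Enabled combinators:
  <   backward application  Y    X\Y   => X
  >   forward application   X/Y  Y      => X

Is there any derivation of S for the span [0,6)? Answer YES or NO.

NO

S/PP PP (NP/(PP\N))\S ((PP\N)/NP)/S S NP
CKY chart[0,6] = {NP}; S ∉ chart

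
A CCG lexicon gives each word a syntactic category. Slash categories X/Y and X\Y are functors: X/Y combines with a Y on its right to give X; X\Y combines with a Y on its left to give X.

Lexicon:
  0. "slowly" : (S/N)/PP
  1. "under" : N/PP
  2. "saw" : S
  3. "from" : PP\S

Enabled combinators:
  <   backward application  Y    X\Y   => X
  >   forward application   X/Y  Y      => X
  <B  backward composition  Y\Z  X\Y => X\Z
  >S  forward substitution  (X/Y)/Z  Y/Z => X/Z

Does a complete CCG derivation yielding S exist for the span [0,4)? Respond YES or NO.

[0,4] S   >
  [0,2] S/PP   >S
    [0,1] "slowly" : (S/N)/PP
    [1,2] "under" : N/PP
  [2,4] PP   <
    [2,3] "saw" : S
    [3,4] "from" : PP\S

YES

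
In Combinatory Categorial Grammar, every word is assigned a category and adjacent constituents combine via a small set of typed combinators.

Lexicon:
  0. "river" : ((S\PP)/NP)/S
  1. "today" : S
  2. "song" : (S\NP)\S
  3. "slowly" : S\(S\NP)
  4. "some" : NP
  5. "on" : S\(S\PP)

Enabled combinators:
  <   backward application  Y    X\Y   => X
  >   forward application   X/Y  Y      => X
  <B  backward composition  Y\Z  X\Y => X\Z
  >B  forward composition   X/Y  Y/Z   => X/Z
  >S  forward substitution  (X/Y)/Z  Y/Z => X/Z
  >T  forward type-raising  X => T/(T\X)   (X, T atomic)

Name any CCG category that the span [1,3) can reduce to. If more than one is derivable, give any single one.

S\NP

[0,6] S   <
  [0,5] S\PP   >
    [0,4] (S\PP)/NP   >
      [0,1] "river" : ((S\PP)/NP)/S
      [1,4] S   <
        [1,3] S\NP   <
          [1,2] "today" : S
          [2,3] "song" : (S\NP)\S
        [3,4] "slowly" : S\(S\NP)
    [4,5] "some" : NP
  [5,6] "on" : S\(S\PP)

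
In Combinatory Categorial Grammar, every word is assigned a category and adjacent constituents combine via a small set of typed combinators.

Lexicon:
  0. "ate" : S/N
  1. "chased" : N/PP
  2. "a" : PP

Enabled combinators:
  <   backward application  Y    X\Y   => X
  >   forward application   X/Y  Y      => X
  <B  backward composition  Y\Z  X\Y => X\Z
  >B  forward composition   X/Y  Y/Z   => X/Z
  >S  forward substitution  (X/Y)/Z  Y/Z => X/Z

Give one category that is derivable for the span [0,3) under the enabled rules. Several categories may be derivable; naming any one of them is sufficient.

S

[0,3] S   >
  [0,2] S/PP   >B
    [0,1] "ate" : S/N
    [1,2] "chased" : N/PP
  [2,3] "a" : PP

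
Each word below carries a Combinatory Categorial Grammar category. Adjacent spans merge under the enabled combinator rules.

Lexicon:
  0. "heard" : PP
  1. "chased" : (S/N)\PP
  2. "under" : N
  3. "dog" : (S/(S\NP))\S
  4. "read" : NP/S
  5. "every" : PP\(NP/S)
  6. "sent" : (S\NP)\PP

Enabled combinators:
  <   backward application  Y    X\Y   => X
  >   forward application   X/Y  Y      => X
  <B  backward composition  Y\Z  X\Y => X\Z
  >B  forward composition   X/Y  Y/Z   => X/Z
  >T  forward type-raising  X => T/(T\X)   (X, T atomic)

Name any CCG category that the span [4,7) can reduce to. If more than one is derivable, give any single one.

[0,7] S   >
  [0,4] S/(S\NP)   <
    [0,3] S   >
      [0,2] S/N   <
        [0,1] "heard" : PP
        [1,2] "chased" : (S/N)\PP
      [2,3] "under" : N
    [3,4] "dog" : (S/(S\NP))\S
  [4,7] S\NP   <
    [4,6] PP   <
      [4,5] "read" : NP/S
      [5,6] "every" : PP\(NP/S)
    [6,7] "sent" : (S\NP)\PP

S\NP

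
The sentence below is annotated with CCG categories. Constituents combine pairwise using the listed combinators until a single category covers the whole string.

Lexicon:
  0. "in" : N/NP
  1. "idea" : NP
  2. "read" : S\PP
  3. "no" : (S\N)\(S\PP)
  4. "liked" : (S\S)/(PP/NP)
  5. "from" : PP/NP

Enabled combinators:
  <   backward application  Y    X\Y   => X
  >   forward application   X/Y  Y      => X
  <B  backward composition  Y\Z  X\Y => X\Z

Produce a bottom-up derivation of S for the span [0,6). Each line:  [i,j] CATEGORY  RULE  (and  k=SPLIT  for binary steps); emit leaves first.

[0,6] S   <
  [0,2] N   >
    [0,1] "in" : N/NP
    [1,2] "idea" : NP
  [2,6] S\N   <B
    [2,4] S\N   <
      [2,3] "read" : S\PP
      [3,4] "no" : (S\N)\(S\PP)
    [4,6] S\S   >
      [4,5] "liked" : (S\S)/(PP/NP)
      [5,6] "from" : PP/NP

[0,1] N/NP  lex  "in"
[1,2] NP  lex  "idea"
[0,2] N  >  k=1
[2,3] S\PP  lex  "read"
[3,4] (S\N)\(S\PP)  lex  "no"
[2,4] S\N  <  k=3
[4,5] (S\S)/(PP/NP)  lex  "liked"
[5,6] PP/NP  lex  "from"
[4,6] S\S  >  k=5
[2,6] S\N  <B  k=4
[0,6] S  <  k=2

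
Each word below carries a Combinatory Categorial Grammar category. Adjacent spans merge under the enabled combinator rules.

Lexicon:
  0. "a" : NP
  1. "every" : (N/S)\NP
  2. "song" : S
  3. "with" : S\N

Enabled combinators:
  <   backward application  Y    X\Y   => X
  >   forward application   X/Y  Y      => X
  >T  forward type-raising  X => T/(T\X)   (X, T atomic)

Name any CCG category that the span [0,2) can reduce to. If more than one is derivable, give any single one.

[0,4] S   <
  [0,3] N   >
    [0,2] N/S   <
      [0,1] "a" : NP
      [1,2] "every" : (N/S)\NP
    [2,3] "song" : S
  [3,4] "with" : S\N

N/S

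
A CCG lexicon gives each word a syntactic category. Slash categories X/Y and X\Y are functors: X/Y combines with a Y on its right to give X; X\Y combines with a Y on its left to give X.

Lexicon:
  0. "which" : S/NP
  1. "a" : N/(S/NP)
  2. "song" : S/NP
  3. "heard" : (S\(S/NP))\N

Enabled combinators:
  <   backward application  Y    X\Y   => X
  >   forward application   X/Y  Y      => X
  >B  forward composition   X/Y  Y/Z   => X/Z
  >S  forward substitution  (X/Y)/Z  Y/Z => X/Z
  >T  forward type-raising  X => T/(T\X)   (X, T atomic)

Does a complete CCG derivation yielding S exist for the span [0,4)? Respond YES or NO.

YES

[0,4] S   <
  [0,1] "which" : S/NP
  [1,4] S\(S/NP)   <
    [1,3] N   >
      [1,2] "a" : N/(S/NP)
      [2,3] "song" : S/NP
    [3,4] "heard" : (S\(S/NP))\N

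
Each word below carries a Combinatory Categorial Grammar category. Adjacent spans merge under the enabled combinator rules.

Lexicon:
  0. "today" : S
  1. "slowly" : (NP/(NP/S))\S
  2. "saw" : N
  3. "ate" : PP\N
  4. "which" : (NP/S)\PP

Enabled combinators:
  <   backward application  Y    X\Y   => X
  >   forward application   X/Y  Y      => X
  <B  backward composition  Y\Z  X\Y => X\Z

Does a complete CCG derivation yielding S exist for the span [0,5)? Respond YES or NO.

S (NP/(NP/S))\S N PP\N (NP/S)\PP
CKY chart[0,5] = {NP}; S ∉ chart

NO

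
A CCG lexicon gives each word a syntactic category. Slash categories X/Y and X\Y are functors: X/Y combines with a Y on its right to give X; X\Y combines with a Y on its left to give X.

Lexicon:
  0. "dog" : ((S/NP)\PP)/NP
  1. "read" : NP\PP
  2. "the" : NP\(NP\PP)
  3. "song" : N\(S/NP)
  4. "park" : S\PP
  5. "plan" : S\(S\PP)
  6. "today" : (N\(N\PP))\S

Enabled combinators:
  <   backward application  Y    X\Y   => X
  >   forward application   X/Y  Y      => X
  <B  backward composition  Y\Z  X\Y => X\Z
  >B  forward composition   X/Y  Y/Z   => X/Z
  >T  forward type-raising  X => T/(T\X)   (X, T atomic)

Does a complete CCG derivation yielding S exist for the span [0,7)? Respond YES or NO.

((S/NP)\PP)/NP NP\PP NP\(NP\PP) N\(S/NP) S\PP S\(S\PP) (N\(N\PP))\S
CKY chart[0,7] = {N, N/(N\N), NP/(NP\N), PP/(PP\N), S/(S\N)}; S ∉ chart

NO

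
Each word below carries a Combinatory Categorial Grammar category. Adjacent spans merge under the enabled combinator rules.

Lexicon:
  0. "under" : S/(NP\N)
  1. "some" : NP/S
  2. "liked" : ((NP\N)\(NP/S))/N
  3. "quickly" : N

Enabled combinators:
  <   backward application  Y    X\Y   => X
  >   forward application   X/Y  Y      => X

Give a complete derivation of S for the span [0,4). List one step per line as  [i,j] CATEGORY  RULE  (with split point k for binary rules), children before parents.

[0,1] S/(NP\N)  lex  "under"
[1,2] NP/S  lex  "some"
[2,3] ((NP\N)\(NP/S))/N  lex  "liked"
[3,4] N  lex  "quickly"
[2,4] (NP\N)\(NP/S)  >  k=3
[1,4] NP\N  <  k=2
[0,4] S  >  k=1

[0,4] S   >
  [0,1] "under" : S/(NP\N)
  [1,4] NP\N   <
    [1,2] "some" : NP/S
    [2,4] (NP\N)\(NP/S)   >
      [2,3] "liked" : ((NP\N)\(NP/S))/N
      [3,4] "quickly" : N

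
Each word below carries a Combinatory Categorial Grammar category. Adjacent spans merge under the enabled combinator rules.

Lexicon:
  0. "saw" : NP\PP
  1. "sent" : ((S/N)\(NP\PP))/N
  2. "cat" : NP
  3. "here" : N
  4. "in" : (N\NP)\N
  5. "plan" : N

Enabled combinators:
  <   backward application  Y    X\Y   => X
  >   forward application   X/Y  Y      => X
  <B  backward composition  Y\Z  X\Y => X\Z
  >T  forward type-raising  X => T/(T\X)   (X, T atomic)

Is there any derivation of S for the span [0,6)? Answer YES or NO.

[0,6] S   >
  [0,5] S/N   <
    [0,1] "saw" : NP\PP
    [1,5] (S/N)\(NP\PP)   >
      [1,2] "sent" : ((S/N)\(NP\PP))/N
      [2,5] N   <
        [2,3] "cat" : NP
        [3,5] N\NP   <
          [3,4] "here" : N
          [4,5] "in" : (N\NP)\N
  [5,6] "plan" : N

YES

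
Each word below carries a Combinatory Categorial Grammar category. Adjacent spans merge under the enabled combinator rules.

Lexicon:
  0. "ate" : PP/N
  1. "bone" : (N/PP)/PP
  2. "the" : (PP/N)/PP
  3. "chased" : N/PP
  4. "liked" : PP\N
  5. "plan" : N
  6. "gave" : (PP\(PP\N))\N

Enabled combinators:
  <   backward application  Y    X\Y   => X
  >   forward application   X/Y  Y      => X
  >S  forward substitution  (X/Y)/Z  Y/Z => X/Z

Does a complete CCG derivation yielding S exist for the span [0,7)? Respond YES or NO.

NO

PP/N (N/PP)/PP (PP/N)/PP N/PP PP\N N (PP\(PP\N))\N
CKY chart[0,7] = {PP}; S ∉ chart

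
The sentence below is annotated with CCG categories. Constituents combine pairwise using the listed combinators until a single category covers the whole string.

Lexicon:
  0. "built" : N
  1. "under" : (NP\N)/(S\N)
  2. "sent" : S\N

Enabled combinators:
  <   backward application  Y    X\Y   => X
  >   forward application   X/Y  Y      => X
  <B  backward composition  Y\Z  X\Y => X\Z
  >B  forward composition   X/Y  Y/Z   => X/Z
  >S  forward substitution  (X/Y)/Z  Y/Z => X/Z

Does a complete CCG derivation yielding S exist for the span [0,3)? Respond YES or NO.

NO

N (NP\N)/(S\N) S\N
CKY chart[0,3] = {NP}; S ∉ chart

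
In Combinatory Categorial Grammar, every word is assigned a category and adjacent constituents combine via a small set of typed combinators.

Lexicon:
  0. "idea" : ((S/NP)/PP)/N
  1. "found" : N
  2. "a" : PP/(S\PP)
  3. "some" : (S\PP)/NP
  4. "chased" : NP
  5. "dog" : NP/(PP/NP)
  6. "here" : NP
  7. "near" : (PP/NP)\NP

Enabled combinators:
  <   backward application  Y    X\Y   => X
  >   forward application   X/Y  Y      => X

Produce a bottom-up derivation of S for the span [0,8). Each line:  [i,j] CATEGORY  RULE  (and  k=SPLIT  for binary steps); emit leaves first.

[0,1] ((S/NP)/PP)/N  lex  "idea"
[1,2] N  lex  "found"
[0,2] (S/NP)/PP  >  k=1
[2,3] PP/(S\PP)  lex  "a"
[3,4] (S\PP)/NP  lex  "some"
[4,5] NP  lex  "chased"
[3,5] S\PP  >  k=4
[2,5] PP  >  k=3
[0,5] S/NP  >  k=2
[5,6] NP/(PP/NP)  lex  "dog"
[6,7] NP  lex  "here"
[7,8] (PP/NP)\NP  lex  "near"
[6,8] PP/NP  <  k=7
[5,8] NP  >  k=6
[0,8] S  >  k=5

[0,8] S   >
  [0,5] S/NP   >
    [0,2] (S/NP)/PP   >
      [0,1] "idea" : ((S/NP)/PP)/N
      [1,2] "found" : N
    [2,5] PP   >
      [2,3] "a" : PP/(S\PP)
      [3,5] S\PP   >
        [3,4] "some" : (S\PP)/NP
        [4,5] "chased" : NP
  [5,8] NP   >
    [5,6] "dog" : NP/(PP/NP)
    [6,8] PP/NP   <
      [6,7] "here" : NP
      [7,8] "near" : (PP/NP)\NP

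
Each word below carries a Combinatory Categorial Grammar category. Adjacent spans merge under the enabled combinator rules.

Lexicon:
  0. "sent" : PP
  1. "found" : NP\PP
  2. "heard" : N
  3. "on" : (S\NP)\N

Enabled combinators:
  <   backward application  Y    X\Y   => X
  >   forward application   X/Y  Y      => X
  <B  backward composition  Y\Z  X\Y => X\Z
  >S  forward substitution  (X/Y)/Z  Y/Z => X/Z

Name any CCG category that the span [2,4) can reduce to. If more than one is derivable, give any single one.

S\NP

[0,4] S   <
  [0,2] NP   <
    [0,1] "sent" : PP
    [1,2] "found" : NP\PP
  [2,4] S\NP   <
    [2,3] "heard" : N
    [3,4] "on" : (S\NP)\N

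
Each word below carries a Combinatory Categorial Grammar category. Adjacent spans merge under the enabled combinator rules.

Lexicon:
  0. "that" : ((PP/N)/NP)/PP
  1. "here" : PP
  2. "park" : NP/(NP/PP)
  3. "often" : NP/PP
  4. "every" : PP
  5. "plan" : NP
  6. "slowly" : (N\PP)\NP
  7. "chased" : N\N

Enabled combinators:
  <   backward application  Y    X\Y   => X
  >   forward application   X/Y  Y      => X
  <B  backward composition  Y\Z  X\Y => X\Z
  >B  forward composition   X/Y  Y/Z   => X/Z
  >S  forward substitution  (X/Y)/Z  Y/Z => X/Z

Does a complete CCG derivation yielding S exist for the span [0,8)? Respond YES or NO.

((PP/N)/NP)/PP PP NP/(NP/PP) NP/PP PP NP (N\PP)\NP N\N
CKY chart[0,8] = {PP}; S ∉ chart

NO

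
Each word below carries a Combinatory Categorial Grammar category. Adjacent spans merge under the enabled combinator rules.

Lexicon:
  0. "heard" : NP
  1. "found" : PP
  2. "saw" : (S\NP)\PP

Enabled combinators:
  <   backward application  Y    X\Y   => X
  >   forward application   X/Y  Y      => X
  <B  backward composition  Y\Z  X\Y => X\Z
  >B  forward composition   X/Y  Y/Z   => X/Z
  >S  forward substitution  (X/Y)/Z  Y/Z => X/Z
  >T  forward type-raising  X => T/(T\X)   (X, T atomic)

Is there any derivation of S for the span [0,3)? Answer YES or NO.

YES

[0,3] S   <
  [0,1] "heard" : NP
  [1,3] S\NP   <
    [1,2] "found" : PP
    [2,3] "saw" : (S\NP)\PP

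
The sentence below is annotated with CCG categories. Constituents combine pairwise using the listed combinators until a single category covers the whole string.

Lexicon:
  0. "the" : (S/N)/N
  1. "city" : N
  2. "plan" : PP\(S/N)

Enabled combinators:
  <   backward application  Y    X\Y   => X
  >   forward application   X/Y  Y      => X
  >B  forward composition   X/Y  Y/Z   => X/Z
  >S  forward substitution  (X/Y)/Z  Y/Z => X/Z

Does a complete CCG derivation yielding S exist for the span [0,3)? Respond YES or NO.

NO

(S/N)/N N PP\(S/N)
CKY chart[0,3] = {PP}; S ∉ chart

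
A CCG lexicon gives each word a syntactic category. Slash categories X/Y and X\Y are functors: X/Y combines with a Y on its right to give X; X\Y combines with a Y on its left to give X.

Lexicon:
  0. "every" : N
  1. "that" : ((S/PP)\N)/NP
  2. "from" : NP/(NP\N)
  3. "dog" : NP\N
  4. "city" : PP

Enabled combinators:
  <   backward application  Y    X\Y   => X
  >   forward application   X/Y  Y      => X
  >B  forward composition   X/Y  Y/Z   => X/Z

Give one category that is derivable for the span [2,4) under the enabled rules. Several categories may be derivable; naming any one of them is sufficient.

[0,5] S   >
  [0,4] S/PP   <
    [0,1] "every" : N
    [1,4] (S/PP)\N   >
      [1,2] "that" : ((S/PP)\N)/NP
      [2,4] NP   >
        [2,3] "from" : NP/(NP\N)
        [3,4] "dog" : NP\N
  [4,5] "city" : PP

NP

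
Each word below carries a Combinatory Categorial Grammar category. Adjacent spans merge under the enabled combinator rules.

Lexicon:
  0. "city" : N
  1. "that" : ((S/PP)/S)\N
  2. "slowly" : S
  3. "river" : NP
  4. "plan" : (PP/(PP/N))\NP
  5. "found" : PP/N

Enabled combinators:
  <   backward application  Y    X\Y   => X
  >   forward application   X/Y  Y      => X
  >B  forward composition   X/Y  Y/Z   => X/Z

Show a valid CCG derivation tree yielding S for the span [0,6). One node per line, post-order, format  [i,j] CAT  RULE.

[0,6] S   >
  [0,3] S/PP   >
    [0,2] (S/PP)/S   <
      [0,1] "city" : N
      [1,2] "that" : ((S/PP)/S)\N
    [2,3] "slowly" : S
  [3,6] PP   >
    [3,5] PP/(PP/N)   <
      [3,4] "river" : NP
      [4,5] "plan" : (PP/(PP/N))\NP
    [5,6] "found" : PP/N

[0,1] N  lex  "city"
[1,2] ((S/PP)/S)\N  lex  "that"
[0,2] (S/PP)/S  <  k=1
[2,3] S  lex  "slowly"
[0,3] S/PP  >  k=2
[3,4] NP  lex  "river"
[4,5] (PP/(PP/N))\NP  lex  "plan"
[3,5] PP/(PP/N)  <  k=4
[5,6] PP/N  lex  "found"
[3,6] PP  >  k=5
[0,6] S  >  k=3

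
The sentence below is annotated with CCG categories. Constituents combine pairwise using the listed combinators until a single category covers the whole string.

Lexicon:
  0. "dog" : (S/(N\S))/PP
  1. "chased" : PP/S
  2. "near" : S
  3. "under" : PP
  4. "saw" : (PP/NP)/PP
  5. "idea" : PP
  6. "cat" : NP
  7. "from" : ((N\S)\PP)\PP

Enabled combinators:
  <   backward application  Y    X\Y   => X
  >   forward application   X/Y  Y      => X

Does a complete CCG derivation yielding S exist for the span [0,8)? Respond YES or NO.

YES

[0,8] S   >
  [0,3] S/(N\S)   >
    [0,1] "dog" : (S/(N\S))/PP
    [1,3] PP   >
      [1,2] "chased" : PP/S
      [2,3] "near" : S
  [3,8] N\S   <
    [3,4] "under" : PP
    [4,8] (N\S)\PP   <
      [4,7] PP   >
        [4,6] PP/NP   >
          [4,5] "saw" : (PP/NP)/PP
          [5,6] "idea" : PP
        [6,7] "cat" : NP
      [7,8] "from" : ((N\S)\PP)\PP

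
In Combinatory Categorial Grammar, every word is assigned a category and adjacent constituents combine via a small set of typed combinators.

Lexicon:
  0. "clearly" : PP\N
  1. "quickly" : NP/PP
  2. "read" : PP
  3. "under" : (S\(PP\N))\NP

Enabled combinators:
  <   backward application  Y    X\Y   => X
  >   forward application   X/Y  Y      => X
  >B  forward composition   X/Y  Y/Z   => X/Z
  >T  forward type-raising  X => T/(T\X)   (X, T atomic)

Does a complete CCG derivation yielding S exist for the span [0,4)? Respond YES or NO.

YES

[0,4] S   <
  [0,1] "clearly" : PP\N
  [1,4] S\(PP\N)   <
    [1,3] NP   >
      [1,2] "quickly" : NP/PP
      [2,3] "read" : PP
    [3,4] "under" : (S\(PP\N))\NP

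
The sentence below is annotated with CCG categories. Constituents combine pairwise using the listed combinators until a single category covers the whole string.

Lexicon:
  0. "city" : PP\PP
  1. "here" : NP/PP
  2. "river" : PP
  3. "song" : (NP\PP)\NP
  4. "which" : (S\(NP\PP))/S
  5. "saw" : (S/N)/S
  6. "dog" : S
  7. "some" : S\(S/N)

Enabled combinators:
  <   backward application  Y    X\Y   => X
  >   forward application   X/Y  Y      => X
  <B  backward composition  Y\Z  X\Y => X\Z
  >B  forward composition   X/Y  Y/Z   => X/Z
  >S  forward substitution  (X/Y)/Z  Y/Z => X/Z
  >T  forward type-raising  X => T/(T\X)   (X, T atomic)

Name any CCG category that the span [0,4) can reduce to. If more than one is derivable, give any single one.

NP\PP

[0,8] S   <
  [0,4] NP\PP   <B
    [0,1] "city" : PP\PP
    [1,4] NP\PP   <
      [1,3] NP   >
        [1,2] "here" : NP/PP
        [2,3] "river" : PP
      [3,4] "song" : (NP\PP)\NP
  [4,8] S\(NP\PP)   >
    [4,5] "which" : (S\(NP\PP))/S
    [5,8] S   <
      [5,7] S/N   >
        [5,6] "saw" : (S/N)/S
        [6,7] "dog" : S
      [7,8] "some" : S\(S/N)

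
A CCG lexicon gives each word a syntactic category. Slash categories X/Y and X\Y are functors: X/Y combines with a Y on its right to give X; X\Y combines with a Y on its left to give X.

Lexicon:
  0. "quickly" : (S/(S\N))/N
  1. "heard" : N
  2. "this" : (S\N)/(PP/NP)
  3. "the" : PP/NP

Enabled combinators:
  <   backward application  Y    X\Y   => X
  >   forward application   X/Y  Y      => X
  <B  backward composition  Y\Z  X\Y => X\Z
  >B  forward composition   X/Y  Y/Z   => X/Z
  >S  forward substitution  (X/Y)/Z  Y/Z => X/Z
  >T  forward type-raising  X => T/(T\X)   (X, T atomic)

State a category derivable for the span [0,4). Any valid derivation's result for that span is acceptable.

[0,4] S   >
  [0,2] S/(S\N)   >
    [0,1] "quickly" : (S/(S\N))/N
    [1,2] "heard" : N
  [2,4] S\N   >
    [2,3] "this" : (S\N)/(PP/NP)
    [3,4] "the" : PP/NP

S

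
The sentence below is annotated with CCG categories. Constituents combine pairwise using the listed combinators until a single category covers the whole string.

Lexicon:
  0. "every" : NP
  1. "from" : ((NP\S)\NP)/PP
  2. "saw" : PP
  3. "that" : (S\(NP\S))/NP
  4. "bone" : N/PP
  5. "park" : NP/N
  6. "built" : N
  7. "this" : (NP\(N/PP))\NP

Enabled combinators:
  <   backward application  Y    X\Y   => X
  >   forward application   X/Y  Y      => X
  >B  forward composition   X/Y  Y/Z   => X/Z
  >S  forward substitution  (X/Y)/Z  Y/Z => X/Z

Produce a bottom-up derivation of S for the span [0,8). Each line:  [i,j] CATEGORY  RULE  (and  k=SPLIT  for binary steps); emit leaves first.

[0,1] NP  lex  "every"
[1,2] ((NP\S)\NP)/PP  lex  "from"
[2,3] PP  lex  "saw"
[1,3] (NP\S)\NP  >  k=2
[0,3] NP\S  <  k=1
[3,4] (S\(NP\S))/NP  lex  "that"
[4,5] N/PP  lex  "bone"
[5,6] NP/N  lex  "park"
[6,7] N  lex  "built"
[5,7] NP  >  k=6
[7,8] (NP\(N/PP))\NP  lex  "this"
[5,8] NP\(N/PP)  <  k=7
[4,8] NP  <  k=5
[3,8] S\(NP\S)  >  k=4
[0,8] S  <  k=3

[0,8] S   <
  [0,3] NP\S   <
    [0,1] "every" : NP
    [1,3] (NP\S)\NP   >
      [1,2] "from" : ((NP\S)\NP)/PP
      [2,3] "saw" : PP
  [3,8] S\(NP\S)   >
    [3,4] "that" : (S\(NP\S))/NP
    [4,8] NP   <
      [4,5] "bone" : N/PP
      [5,8] NP\(N/PP)   <
        [5,7] NP   >
          [5,6] "park" : NP/N
          [6,7] "built" : N
        [7,8] "this" : (NP\(N/PP))\NP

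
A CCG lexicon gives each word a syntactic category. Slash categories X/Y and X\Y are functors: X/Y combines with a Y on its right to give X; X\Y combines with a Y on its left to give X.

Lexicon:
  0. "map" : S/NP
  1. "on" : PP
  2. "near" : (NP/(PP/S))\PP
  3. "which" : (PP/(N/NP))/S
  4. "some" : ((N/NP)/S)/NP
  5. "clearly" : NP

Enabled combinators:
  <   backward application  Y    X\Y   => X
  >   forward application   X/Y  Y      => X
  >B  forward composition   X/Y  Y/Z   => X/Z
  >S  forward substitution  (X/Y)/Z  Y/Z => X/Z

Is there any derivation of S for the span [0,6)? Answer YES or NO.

YES

[0,6] S   >
  [0,1] "map" : S/NP
  [1,6] NP   >
    [1,3] NP/(PP/S)   <
      [1,2] "on" : PP
      [2,3] "near" : (NP/(PP/S))\PP
    [3,6] PP/S   >S
      [3,4] "which" : (PP/(N/NP))/S
      [4,6] (N/NP)/S   >
        [4,5] "some" : ((N/NP)/S)/NP
        [5,6] "clearly" : NP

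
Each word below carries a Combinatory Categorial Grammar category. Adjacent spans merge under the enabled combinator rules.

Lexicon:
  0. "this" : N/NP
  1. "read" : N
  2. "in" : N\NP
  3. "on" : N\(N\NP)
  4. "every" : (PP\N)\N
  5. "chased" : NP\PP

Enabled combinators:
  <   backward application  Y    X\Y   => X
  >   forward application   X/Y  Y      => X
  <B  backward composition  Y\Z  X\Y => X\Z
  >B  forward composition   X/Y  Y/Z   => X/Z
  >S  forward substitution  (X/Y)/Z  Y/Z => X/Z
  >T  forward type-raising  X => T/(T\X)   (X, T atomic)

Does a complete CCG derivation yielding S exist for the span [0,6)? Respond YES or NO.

NO

N/NP N N\NP N\(N\NP) (PP\N)\N NP\PP
CKY chart[0,6] = {N, N/(NP\NP), N/(N\N), NP/(NP\N), PP/(PP\N), S/(S\N)}; S ∉ chart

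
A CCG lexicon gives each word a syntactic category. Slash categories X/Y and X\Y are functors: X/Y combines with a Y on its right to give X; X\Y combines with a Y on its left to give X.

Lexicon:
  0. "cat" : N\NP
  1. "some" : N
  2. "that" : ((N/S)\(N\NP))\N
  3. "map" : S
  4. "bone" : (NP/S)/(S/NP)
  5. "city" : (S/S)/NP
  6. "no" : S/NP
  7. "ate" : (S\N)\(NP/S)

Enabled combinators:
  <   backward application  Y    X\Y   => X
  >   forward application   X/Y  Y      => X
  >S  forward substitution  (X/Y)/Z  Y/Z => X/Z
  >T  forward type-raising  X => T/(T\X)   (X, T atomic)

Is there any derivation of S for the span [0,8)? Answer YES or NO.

[0,8] S   <
  [0,4] N   >
    [0,3] N/S   <
      [0,1] "cat" : N\NP
      [1,3] (N/S)\(N\NP)   <
        [1,2] "some" : N
        [2,3] "that" : ((N/S)\(N\NP))\N
    [3,4] "map" : S
  [4,8] S\N   <
    [4,7] NP/S   >
      [4,5] "bone" : (NP/S)/(S/NP)
      [5,7] S/NP   >S
        [5,6] "city" : (S/S)/NP
        [6,7] "no" : S/NP
    [7,8] "ate" : (S\N)\(NP/S)

YES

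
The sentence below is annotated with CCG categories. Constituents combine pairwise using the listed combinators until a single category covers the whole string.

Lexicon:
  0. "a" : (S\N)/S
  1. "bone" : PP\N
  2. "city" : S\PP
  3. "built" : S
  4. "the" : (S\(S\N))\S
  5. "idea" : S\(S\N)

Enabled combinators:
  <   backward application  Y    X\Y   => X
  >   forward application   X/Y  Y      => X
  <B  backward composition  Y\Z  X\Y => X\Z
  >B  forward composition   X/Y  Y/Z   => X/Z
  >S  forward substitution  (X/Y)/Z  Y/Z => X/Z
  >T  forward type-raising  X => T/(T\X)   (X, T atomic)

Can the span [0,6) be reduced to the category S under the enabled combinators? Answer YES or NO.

YES

[0,6] S   <
  [0,5] S\N   >
    [0,1] "a" : (S\N)/S
    [1,5] S   <
      [1,3] S\N   <B
        [1,2] "bone" : PP\N
        [2,3] "city" : S\PP
      [3,5] S\(S\N)   <
        [3,4] "built" : S
        [4,5] "the" : (S\(S\N))\S
  [5,6] "idea" : S\(S\N)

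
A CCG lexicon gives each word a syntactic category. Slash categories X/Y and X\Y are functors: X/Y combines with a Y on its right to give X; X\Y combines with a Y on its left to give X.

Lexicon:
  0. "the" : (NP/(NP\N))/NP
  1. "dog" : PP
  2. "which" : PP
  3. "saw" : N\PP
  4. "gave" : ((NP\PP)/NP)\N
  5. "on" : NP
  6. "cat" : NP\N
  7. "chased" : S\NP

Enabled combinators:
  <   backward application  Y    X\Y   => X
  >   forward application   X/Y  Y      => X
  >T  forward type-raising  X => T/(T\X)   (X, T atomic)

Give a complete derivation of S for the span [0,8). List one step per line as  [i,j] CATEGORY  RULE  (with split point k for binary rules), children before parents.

[0,1] (NP/(NP\N))/NP  lex  "the"
[1,2] PP  lex  "dog"
[2,3] PP  lex  "which"
[2,3] N/(N\PP)  >T
[3,4] N\PP  lex  "saw"
[2,4] N  >  k=3
[4,5] ((NP\PP)/NP)\N  lex  "gave"
[2,5] (NP\PP)/NP  <  k=4
[5,6] NP  lex  "on"
[2,6] NP\PP  >  k=5
[1,6] NP  <  k=2
[0,6] NP/(NP\N)  >  k=1
[6,7] NP\N  lex  "cat"
[0,7] NP  >  k=6
[7,8] S\NP  lex  "chased"
[0,8] S  <  k=7

[0,8] S   <
  [0,7] NP   >
    [0,6] NP/(NP\N)   >
      [0,1] "the" : (NP/(NP\N))/NP
      [1,6] NP   <
        [1,2] "dog" : PP
        [2,6] NP\PP   >
          [2,5] (NP\PP)/NP   <
            [2,4] N   >
              [2,3] N/(N\PP)   >T
                [2,3] "which" : PP
              [3,4] "saw" : N\PP
            [4,5] "gave" : ((NP\PP)/NP)\N
          [5,6] "on" : NP
    [6,7] "cat" : NP\N
  [7,8] "chased" : S\NP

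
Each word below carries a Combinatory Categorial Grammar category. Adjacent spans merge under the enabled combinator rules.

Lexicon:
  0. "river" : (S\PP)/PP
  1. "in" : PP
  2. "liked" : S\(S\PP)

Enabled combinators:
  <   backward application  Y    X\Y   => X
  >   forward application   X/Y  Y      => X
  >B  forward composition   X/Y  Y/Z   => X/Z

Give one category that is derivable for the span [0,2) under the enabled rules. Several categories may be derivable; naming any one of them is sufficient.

[0,3] S   <
  [0,2] S\PP   >
    [0,1] "river" : (S\PP)/PP
    [1,2] "in" : PP
  [2,3] "liked" : S\(S\PP)

S\PP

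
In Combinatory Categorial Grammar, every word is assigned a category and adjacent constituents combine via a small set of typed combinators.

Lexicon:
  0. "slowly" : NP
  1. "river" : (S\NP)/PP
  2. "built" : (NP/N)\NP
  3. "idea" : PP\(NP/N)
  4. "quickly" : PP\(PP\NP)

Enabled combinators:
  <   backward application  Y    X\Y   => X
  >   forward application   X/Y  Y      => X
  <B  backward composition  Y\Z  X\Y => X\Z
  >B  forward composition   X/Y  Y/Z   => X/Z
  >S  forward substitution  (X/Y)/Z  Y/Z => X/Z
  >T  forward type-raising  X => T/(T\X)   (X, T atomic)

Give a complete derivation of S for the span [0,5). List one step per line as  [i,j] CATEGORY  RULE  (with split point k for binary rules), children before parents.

[0,1] NP  lex  "slowly"
[1,2] (S\NP)/PP  lex  "river"
[2,3] (NP/N)\NP  lex  "built"
[3,4] PP\(NP/N)  lex  "idea"
[2,4] PP\NP  <B  k=3
[4,5] PP\(PP\NP)  lex  "quickly"
[2,5] PP  <  k=4
[1,5] S\NP  >  k=2
[0,5] S  <  k=1

[0,5] S   <
  [0,1] "slowly" : NP
  [1,5] S\NP   >
    [1,2] "river" : (S\NP)/PP
    [2,5] PP   <
      [2,4] PP\NP   <B
        [2,3] "built" : (NP/N)\NP
        [3,4] "idea" : PP\(NP/N)
      [4,5] "quickly" : PP\(PP\NP)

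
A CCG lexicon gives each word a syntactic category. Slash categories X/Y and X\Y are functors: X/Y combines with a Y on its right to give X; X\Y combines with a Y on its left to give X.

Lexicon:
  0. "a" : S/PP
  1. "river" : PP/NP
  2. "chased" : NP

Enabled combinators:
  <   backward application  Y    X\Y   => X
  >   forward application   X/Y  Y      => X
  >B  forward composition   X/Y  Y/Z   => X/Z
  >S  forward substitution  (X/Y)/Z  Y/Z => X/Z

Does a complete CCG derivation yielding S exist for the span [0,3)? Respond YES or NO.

YES

[0,3] S   >
  [0,1] "a" : S/PP
  [1,3] PP   >
    [1,2] "river" : PP/NP
    [2,3] "chased" : NP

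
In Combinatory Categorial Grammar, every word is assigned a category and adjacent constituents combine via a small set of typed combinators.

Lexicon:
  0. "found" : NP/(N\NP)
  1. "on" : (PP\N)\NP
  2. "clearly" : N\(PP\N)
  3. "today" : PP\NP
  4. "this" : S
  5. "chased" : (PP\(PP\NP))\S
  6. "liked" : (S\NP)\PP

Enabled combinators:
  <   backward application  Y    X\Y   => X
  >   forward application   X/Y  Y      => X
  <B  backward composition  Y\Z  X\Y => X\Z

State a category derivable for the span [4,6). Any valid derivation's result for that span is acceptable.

[0,7] S   <
  [0,3] NP   >
    [0,1] "found" : NP/(N\NP)
    [1,3] N\NP   <B
      [1,2] "on" : (PP\N)\NP
      [2,3] "clearly" : N\(PP\N)
  [3,7] S\NP   <
    [3,6] PP   <
      [3,4] "today" : PP\NP
      [4,6] PP\(PP\NP)   <
        [4,5] "this" : S
        [5,6] "chased" : (PP\(PP\NP))\S
    [6,7] "liked" : (S\NP)\PP

PP\(PP\NP)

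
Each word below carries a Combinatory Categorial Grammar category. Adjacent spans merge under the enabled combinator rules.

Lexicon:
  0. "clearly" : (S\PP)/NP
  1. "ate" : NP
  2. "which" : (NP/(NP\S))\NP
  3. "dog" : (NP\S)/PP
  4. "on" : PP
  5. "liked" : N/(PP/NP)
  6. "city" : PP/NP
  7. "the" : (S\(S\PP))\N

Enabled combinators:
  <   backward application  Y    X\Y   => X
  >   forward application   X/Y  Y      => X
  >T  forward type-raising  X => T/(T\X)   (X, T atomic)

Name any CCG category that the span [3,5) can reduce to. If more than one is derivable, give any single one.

NP\S

[0,8] S   <
  [0,5] S\PP   >
    [0,1] "clearly" : (S\PP)/NP
    [1,5] NP   >
      [1,3] NP/(NP\S)   <
        [1,2] "ate" : NP
        [2,3] "which" : (NP/(NP\S))\NP
      [3,5] NP\S   >
        [3,4] "dog" : (NP\S)/PP
        [4,5] "on" : PP
  [5,8] S\(S\PP)   <
    [5,7] N   >
      [5,6] "liked" : N/(PP/NP)
      [6,7] "city" : PP/NP
    [7,8] "the" : (S\(S\PP))\N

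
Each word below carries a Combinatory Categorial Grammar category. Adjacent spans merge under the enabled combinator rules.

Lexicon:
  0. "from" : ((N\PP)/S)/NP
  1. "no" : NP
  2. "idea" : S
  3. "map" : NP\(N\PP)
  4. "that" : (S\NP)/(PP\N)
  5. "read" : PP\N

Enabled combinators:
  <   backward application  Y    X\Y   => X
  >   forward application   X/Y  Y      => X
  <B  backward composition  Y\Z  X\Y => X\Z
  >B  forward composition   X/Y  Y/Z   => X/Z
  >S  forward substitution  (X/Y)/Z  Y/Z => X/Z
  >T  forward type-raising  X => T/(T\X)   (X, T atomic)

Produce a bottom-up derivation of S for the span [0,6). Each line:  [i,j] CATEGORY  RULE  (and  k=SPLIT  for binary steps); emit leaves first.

[0,6] S   <
  [0,4] NP   <
    [0,3] N\PP   >
      [0,2] (N\PP)/S   >
        [0,1] "from" : ((N\PP)/S)/NP
        [1,2] "no" : NP
      [2,3] "idea" : S
    [3,4] "map" : NP\(N\PP)
  [4,6] S\NP   >
    [4,5] "that" : (S\NP)/(PP\N)
    [5,6] "read" : PP\N

[0,1] ((N\PP)/S)/NP  lex  "from"
[1,2] NP  lex  "no"
[0,2] (N\PP)/S  >  k=1
[2,3] S  lex  "idea"
[0,3] N\PP  >  k=2
[3,4] NP\(N\PP)  lex  "map"
[0,4] NP  <  k=3
[4,5] (S\NP)/(PP\N)  lex  "that"
[5,6] PP\N  lex  "read"
[4,6] S\NP  >  k=5
[0,6] S  <  k=4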